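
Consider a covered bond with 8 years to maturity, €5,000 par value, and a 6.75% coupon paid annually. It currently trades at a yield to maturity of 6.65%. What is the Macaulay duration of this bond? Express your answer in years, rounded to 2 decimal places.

6.44 years

Periodic yield y = 0.0665. Discount each cash flow and weight by its year:
  t   CF        PV=CF/(1+0.0665)^t    t·PV
  1       337.50       316.4557       316.4557
  2       337.50       296.7236       593.4472
  3       337.50       278.2218       834.6655
  4       337.50       260.8737     1,043.4949
  5       337.50       244.6073     1,223.0367
  6       337.50       229.3552     1,376.1313
  7       337.50       215.0541     1,505.3788
  8     5,337.50     3,188.9742    25,511.7938
  Σ                  5,030.2657    32,404.4038
Price P = Σ PV = 5,030.2657.
Macaulay duration = Σ(t·PV) / P = 32,404.4038 / 5,030.2657 = 6.44189 years.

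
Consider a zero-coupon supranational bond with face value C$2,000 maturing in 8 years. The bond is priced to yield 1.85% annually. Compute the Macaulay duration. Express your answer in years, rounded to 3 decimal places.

A zero-coupon bond has a single cash flow at maturity, so its Macaulay duration equals its maturity: 8 years.

8.000 years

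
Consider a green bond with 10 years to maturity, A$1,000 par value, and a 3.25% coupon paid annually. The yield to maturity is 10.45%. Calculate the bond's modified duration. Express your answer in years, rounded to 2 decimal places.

7.39 years

Periodic yield y = 0.1045. First find Macaulay duration:
  t   CF        PV=CF/(1+0.1045)^t    t·PV
  1        32.50        29.4251        29.4251
  2        32.50        26.6411        53.2822
  3        32.50        24.1205        72.3615
  4        32.50        21.8384        87.3535
  5        32.50        19.7722        98.8609
  6        32.50        17.9015       107.4089
  7        32.50        16.2078       113.4544
  8        32.50        14.6743       117.3945
  9        32.50        13.2859       119.5733
  10    1,032.50       382.1491     3,821.4912
  Σ                    566.0158     4,620.6055
P = 566.0158; Macaulay duration = 4,620.6055 / 566.0158 = 8.16339 years.
Modified duration = D_Mac / (1 + y) = 8.16339 / 1.1045 = 7.39102 years.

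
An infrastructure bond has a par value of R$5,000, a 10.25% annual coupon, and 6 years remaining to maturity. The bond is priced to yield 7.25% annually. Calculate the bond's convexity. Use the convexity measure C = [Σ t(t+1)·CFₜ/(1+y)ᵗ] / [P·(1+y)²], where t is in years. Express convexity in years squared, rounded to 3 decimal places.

With y = 0.0725:
  t   CF        PV=CF/(1+0.0725)^t    t·PV        t(t+1)·PV
  1       512.50       477.8555       477.8555         955.7110
  2       512.50       445.5529       891.1058       2,673.3174
  3       512.50       415.4339     1,246.3018       4,985.2072
  4       512.50       387.3510     1,549.4039       7,747.0197
  5       512.50       361.1664     1,805.8321      10,834.9926
  6     5,512.50     3,622.1364    21,732.8182     152,129.7276
  Σ                  5,709.4961    27,703.3173     179,325.9755
P = 5,709.4961.
Convexity = Σ t(t+1)·PV / [P·(1+y)²] = 179,325.9755 / (5,709.4961 × 1.150256) = 27.30554.

27.306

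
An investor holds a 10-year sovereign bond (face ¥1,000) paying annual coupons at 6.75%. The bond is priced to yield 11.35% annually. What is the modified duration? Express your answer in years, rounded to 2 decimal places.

Periodic yield y = 0.1135. First find Macaulay duration:
  t   CF        PV=CF/(1+0.1135)^t    t·PV
  1        67.50        60.6197        60.6197
  2        67.50        54.4407       108.8813
  3        67.50        48.8915       146.6744
  4        67.50        43.9079       175.6317
  5        67.50        39.4324       197.1618
  6        67.50        35.4130       212.4779
  7        67.50        31.8033       222.6231
  8        67.50        28.5616       228.4925
  9        67.50        25.6503       230.8523
  10    1,067.50       364.3055     3,643.0545
  Σ                    733.0256     5,226.4692
P = 733.0256; Macaulay duration = 5,226.4692 / 733.0256 = 7.13000 years.
Modified duration = D_Mac / (1 + y) = 7.13000 / 1.1135 = 6.40323 years.

6.40 years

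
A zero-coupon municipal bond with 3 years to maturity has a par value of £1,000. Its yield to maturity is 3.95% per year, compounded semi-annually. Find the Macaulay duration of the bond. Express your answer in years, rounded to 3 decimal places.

A zero-coupon bond has a single cash flow at maturity, so its Macaulay duration equals its maturity: 3 years.
(Equivalently: 6 semi-annual periods ÷ 2 = 3 years.)

3.000 years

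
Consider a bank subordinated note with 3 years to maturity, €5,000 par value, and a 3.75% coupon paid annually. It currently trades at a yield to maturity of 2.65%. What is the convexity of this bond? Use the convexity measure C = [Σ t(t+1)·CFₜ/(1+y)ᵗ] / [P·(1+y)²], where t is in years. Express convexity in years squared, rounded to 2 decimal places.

10.86

With y = 0.0265:
  t   CF        PV=CF/(1+0.0265)^t    t·PV        t(t+1)·PV
  1       187.50       182.6595       182.6595         365.3190
  2       187.50       177.9440       355.8880       1,067.6640
  3     5,187.50     4,796.0229    14,388.0687      57,552.2749
  Σ                  5,156.6264    14,926.6163      58,985.2580
P = 5,156.6264.
Convexity = Σ t(t+1)·PV / [P·(1+y)²] = 58,985.2580 / (5,156.6264 × 1.053702) = 10.85575.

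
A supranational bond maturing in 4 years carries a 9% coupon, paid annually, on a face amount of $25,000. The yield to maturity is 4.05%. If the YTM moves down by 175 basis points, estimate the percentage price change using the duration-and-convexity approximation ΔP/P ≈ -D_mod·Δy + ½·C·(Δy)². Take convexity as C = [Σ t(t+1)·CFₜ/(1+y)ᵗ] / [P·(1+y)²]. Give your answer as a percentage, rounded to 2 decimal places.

With y = 0.0405:
  t   CF        PV=CF/(1+0.0405)^t    t·PV        t(t+1)·PV
  1     2,250.00     2,162.4219     2,162.4219       4,324.8438
  2     2,250.00     2,078.2527     4,156.5054      12,469.5161
  3     2,250.00     1,997.3596     5,992.0788      23,968.3154
  4    27,250.00    23,248.6730    92,994.6919     464,973.4593
  Σ                 29,486.7072   105,305.6980     505,736.1346
P = 29,486.7072; D_Mac = 3.57129 yrs; D_mod = 3.43229 yrs; C = 15.84213.
Duration effect: -3.43229 × (-0.0175) = +0.060065
Convexity effect: 0.5 × 15.84213 × (-0.0175)² = +0.0024258
ΔP/P ≈ +0.060065 + 0.0024258 = +0.062491 = +6.2491%.

+6.25%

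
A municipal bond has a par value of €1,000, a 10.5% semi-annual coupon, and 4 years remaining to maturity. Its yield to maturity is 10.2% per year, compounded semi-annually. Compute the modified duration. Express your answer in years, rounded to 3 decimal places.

3.207 years

Periodic yield y = 0.051. First find Macaulay duration:
  t   CF        PV=CF/(1+0.051)^t    t·PV
  1        52.50        49.9524        49.9524
  2        52.50        47.5285        95.0569
  3        52.50        45.2221       135.6664
  4        52.50        43.0277       172.1109
  5        52.50        40.9398       204.6990
  6        52.50        38.9532       233.7191
  7        52.50        37.0630       259.4408
  8     1,052.50       706.9690     5,655.7521
  Σ                  1,009.6557     6,806.3978
P = 1,009.6557; Macaulay duration = 6,806.3978 / 1,009.6557 = 6.74131 half-year periods = 3.37065 years.
Modified duration = D_Mac / (1 + y) = 3.37065 / 1.051 = 3.20709 years.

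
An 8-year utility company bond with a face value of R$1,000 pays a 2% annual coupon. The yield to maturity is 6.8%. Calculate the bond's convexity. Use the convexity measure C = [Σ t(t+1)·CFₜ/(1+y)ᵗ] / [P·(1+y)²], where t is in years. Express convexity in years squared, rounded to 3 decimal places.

56.388

With y = 0.068:
  t   CF        PV=CF/(1+0.068)^t    t·PV        t(t+1)·PV
  1        20.00        18.7266        18.7266          37.4532
  2        20.00        17.5343        35.0685         105.2056
  3        20.00        16.4178        49.2535         197.0142
  4        20.00        15.3725        61.4901         307.4503
  5        20.00        14.3937        71.9687         431.8123
  6        20.00        13.4773        80.8637         566.0461
  7        20.00        12.6192        88.3343         706.6742
  8     1,020.00       602.6014     4,820.8114      43,387.3022
  Σ                    711.1429     5,226.5168      45,738.9580
P = 711.1429.
Convexity = Σ t(t+1)·PV / [P·(1+y)²] = 45,738.9580 / (711.1429 × 1.140624) = 56.38803.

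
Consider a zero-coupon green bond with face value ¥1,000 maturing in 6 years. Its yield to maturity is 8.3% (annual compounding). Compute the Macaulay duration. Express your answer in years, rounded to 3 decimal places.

6.000 years

A zero-coupon bond has a single cash flow at maturity, so its Macaulay duration equals its maturity: 6 years.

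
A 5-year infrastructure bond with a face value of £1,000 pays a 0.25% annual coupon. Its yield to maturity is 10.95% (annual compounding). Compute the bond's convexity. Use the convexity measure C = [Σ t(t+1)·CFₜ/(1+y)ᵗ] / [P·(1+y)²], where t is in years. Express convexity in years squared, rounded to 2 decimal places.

24.15

With y = 0.1095:
  t   CF        PV=CF/(1+0.1095)^t    t·PV        t(t+1)·PV
  1         2.50         2.2533         2.2533           4.5065
  2         2.50         2.0309         4.0618          12.1853
  3         2.50         1.8305         5.4914          21.9654
  4         2.50         1.6498         6.5992          32.9960
  5     1,002.50       596.2767     2,981.3836      17,888.3014
  Σ                    604.0411     2,999.7891      17,959.9546
P = 604.0411.
Convexity = Σ t(t+1)·PV / [P·(1+y)²] = 17,959.9546 / (604.0411 × 1.230990) = 24.15373.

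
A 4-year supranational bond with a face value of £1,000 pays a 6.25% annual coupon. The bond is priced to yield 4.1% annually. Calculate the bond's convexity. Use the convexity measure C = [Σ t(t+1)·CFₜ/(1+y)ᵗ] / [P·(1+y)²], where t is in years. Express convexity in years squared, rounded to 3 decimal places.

16.460

With y = 0.041:
  t   CF        PV=CF/(1+0.041)^t    t·PV        t(t+1)·PV
  1        62.50        60.0384        60.0384         120.0768
  2        62.50        57.6738       115.3476         346.0428
  3        62.50        55.4023       166.2069         664.8277
  4     1,062.50       904.7446     3,618.9786      18,094.8929
  Σ                  1,077.8592     3,960.5715      19,225.8402
P = 1,077.8592.
Convexity = Σ t(t+1)·PV / [P·(1+y)²] = 19,225.8402 / (1,077.8592 × 1.083681) = 16.45970.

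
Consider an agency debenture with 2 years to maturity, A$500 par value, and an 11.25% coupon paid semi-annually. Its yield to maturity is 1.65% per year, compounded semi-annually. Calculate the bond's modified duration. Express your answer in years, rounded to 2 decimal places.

Periodic yield y = 0.00825. First find Macaulay duration:
  t   CF        PV=CF/(1+0.00825)^t    t·PV
  1       28.125        27.8949        27.8949
  2       28.125        27.6666        55.3332
  3       28.125        27.4402        82.3207
  4      528.125       511.0505     2,044.2019
  Σ                    594.0522     2,209.7507
P = 594.0522; Macaulay duration = 2,209.7507 / 594.0522 = 3.71979 half-year periods = 1.85990 years.
Modified duration = D_Mac / (1 + y) = 1.85990 / 1.00825 = 1.84468 years.

1.84 years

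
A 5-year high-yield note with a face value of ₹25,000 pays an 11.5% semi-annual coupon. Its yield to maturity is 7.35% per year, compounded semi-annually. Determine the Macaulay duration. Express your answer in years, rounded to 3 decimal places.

4.029 years

Periodic yield y = 0.03675. Discount each cash flow and weight by its period:
  t   CF        PV=CF/(1+0.03675)^t    t·PV
  1     1,437.50     1,386.5445     1,386.5445
  2     1,437.50     1,337.3952     2,674.7904
  3     1,437.50     1,289.9882     3,869.9645
  4     1,437.50     1,244.2615     4,977.0462
  5     1,437.50     1,200.1558     6,000.7791
  6     1,437.50     1,157.6135     6,945.6811
  7     1,437.50     1,116.5792     7,816.0546
  8     1,437.50     1,076.9995     8,615.9960
  9     1,437.50     1,038.8228     9,349.4049
  10   26,437.50    18,428.0739   184,280.7386
  Σ                 29,276.4341   235,916.9998
Price P = Σ PV = 29,276.4341.
Macaulay duration = Σ(t·PV) / P = 235,916.9998 / 29,276.4341 = 8.05826 half-year periods.
In years: 8.05826 / 2 = 4.02913 years.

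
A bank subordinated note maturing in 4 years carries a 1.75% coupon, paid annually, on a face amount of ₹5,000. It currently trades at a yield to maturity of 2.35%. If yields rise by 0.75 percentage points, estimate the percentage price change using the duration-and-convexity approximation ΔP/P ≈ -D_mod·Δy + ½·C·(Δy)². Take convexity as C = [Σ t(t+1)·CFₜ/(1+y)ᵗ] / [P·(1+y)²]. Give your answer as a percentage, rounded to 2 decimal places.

With y = 0.0235:
  t   CF        PV=CF/(1+0.0235)^t    t·PV        t(t+1)·PV
  1        87.50        85.4910        85.4910         170.9819
  2        87.50        83.5281       167.0561         501.1683
  3        87.50        81.6102       244.8306         979.3226
  4     5,087.50     4,636.1026    18,544.4102      92,722.0511
  Σ                  4,886.7318    19,041.7879      94,373.5239
P = 4,886.7318; D_Mac = 3.89663 yrs; D_mod = 3.80716 yrs; C = 18.43554.
Duration effect: -3.80716 × (+0.0075) = -0.028554
Convexity effect: 0.5 × 18.43554 × (0.0075)² = +0.0005185
ΔP/P ≈ -0.028554 + 0.0005185 = -0.028035 = -2.8035%.

-2.80%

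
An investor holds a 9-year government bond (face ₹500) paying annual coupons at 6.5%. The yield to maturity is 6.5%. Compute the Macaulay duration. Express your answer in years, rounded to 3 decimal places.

Periodic yield y = 0.065. Discount each cash flow and weight by its year:
  t   CF        PV=CF/(1+0.065)^t    t·PV
  1        32.50        30.5164        30.5164
  2        32.50        28.6539        57.3079
  3        32.50        26.9051        80.7153
  4        32.50        25.2630       101.0520
  5        32.50        23.7211       118.6056
  6        32.50        22.2734       133.6402
  7        32.50        20.9140       146.3977
  8        32.50        19.6375       157.1001
  9       532.50       302.1156     2,719.0403
  Σ                    500.0000     3,544.3755
Price P = Σ PV = 500.0000.
Macaulay duration = Σ(t·PV) / P = 3,544.3755 / 500.0000 = 7.08875 years.

7.089 years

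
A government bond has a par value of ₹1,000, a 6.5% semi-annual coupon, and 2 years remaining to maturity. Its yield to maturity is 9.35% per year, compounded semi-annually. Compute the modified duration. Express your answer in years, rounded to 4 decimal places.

1.8197 years

Periodic yield y = 0.04675. First find Macaulay duration:
  t   CF        PV=CF/(1+0.04675)^t    t·PV
  1        32.50        31.0485        31.0485
  2        32.50        29.6618        59.3236
  3        32.50        28.3370        85.0111
  4     1,032.50       860.0391     3,440.1563
  Σ                    949.0864     3,615.5395
P = 949.0864; Macaulay duration = 3,615.5395 / 949.0864 = 3.80949 half-year periods = 1.90475 years.
Modified duration = D_Mac / (1 + y) = 1.90475 / 1.04675 = 1.81968 years.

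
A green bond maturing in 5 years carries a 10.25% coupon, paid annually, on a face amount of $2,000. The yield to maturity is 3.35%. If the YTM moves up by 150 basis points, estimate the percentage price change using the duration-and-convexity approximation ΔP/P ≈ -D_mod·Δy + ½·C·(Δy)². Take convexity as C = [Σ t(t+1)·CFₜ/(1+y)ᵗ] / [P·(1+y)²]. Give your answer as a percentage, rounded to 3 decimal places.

-5.941%

With y = 0.0335:
  t   CF        PV=CF/(1+0.0335)^t    t·PV        t(t+1)·PV
  1       205.00       198.3551       198.3551         396.7102
  2       205.00       191.9256       383.8512       1,151.5536
  3       205.00       185.7045       557.1135       2,228.4540
  4       205.00       179.6850       718.7402       3,593.7009
  5     2,205.00     1,870.0628     9,350.3140      56,101.8837
  Σ                  2,625.7330    11,208.3739      63,472.3024
P = 2,625.7330; D_Mac = 4.26866 yrs; D_mod = 4.13030 yrs; C = 22.63147.
Duration effect: -4.13030 × (+0.015) = -0.061954
Convexity effect: 0.5 × 22.63147 × (0.015)² = +0.0025460
ΔP/P ≈ -0.061954 + 0.0025460 = -0.059408 = -5.9408%.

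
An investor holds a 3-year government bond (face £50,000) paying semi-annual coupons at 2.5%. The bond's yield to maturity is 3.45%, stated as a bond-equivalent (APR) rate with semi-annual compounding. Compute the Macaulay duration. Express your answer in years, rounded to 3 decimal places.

Periodic yield y = 0.01725. Discount each cash flow and weight by its period:
  t   CF        PV=CF/(1+0.01725)^t    t·PV
  1       625.00       614.4016       614.4016
  2       625.00       603.9829     1,207.9657
  3       625.00       593.7408     1,781.2225
  4       625.00       583.6725     2,334.6900
  5       625.00       573.7749     2,868.8744
  6    50,625.00    45,687.6526   274,125.9157
  Σ                 48,657.2253   282,933.0699
Price P = Σ PV = 48,657.2253.
Macaulay duration = Σ(t·PV) / P = 282,933.0699 / 48,657.2253 = 5.81482 half-year periods.
In years: 5.81482 / 2 = 2.90741 years.

2.907 years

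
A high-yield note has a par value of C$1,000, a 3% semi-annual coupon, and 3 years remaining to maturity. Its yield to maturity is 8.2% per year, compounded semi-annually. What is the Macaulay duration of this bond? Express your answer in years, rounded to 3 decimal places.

Periodic yield y = 0.041. Discount each cash flow and weight by its period:
  t   CF        PV=CF/(1+0.041)^t    t·PV
  1        15.00        14.4092        14.4092
  2        15.00        13.8417        27.6834
  3        15.00        13.2966        39.8897
  4        15.00        12.7729        51.0915
  5        15.00        12.2698        61.3490
  6     1,015.00       797.5569     4,785.3413
  Σ                    864.1470     4,979.7641
Price P = Σ PV = 864.1470.
Macaulay duration = Σ(t·PV) / P = 4,979.7641 / 864.1470 = 5.76264 half-year periods.
In years: 5.76264 / 2 = 2.88132 years.

2.881 years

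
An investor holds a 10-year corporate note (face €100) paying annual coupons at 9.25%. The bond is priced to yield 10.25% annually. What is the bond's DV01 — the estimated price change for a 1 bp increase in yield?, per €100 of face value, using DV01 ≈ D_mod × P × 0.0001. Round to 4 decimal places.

€0.0582

Periodic yield y = 0.1025.
  t   CF        PV=CF/(1+0.1025)^t    t·PV
  1         9.25         8.3900         8.3900
  2         9.25         7.6100        15.2200
  3         9.25         6.9025        20.7075
  4         9.25         6.2608        25.0431
  5         9.25         5.6787        28.3935
  6         9.25         5.1507        30.9045
  7         9.25         4.6719        32.7031
  8         9.25         4.2375        33.9003
  9         9.25         3.8436        34.5921
  10      109.25        41.1752       411.7518
  Σ                     93.9209       641.6058
P = 93.9209; D_Mac = 6.83134 yrs; D_mod = 6.19623 yrs.
DV01 ≈ 6.19623 × 93.9209 × 0.0001 = 0.058196.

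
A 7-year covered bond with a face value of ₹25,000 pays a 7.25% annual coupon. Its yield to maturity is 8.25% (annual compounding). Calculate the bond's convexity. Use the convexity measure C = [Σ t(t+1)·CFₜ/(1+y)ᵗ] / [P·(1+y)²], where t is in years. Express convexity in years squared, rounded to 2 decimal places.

36.07

With y = 0.0825:
  t   CF        PV=CF/(1+0.0825)^t    t·PV        t(t+1)·PV
  1     1,812.50     1,674.3649     1,674.3649       3,348.7298
  2     1,812.50     1,546.7574     3,093.5148       9,280.5445
  3     1,812.50     1,428.8752     4,286.6256      17,146.5025
  4     1,812.50     1,319.9771     5,279.9084      26,399.5419
  5     1,812.50     1,219.3784     6,096.8919      36,581.3514
  6     1,812.50     1,126.4465     6,758.6792      47,310.7546
  7    26,812.50    15,393.6630   107,755.6409     862,045.1273
  Σ                 23,709.4625   134,945.6258   1,002,112.5519
P = 23,709.4625.
Convexity = Σ t(t+1)·PV / [P·(1+y)²] = 1,002,112.5519 / (23,709.4625 × 1.171806) = 36.06941.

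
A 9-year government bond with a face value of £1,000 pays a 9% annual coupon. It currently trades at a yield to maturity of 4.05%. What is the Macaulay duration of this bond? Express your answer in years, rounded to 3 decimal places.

Periodic yield y = 0.0405. Discount each cash flow and weight by its year:
  t   CF        PV=CF/(1+0.0405)^t    t·PV
  1        90.00        86.4969        86.4969
  2        90.00        83.1301       166.2602
  3        90.00        79.8944       239.6832
  4        90.00        76.7846       307.1384
  5        90.00        73.7959       368.9794
  6        90.00        70.9235       425.5408
  7        90.00        68.1629       477.1401
  8        90.00        65.5097       524.0779
  9     1,090.00       762.5139     6,862.6247
  Σ                  1,367.2118     9,457.9416
Price P = Σ PV = 1,367.2118.
Macaulay duration = Σ(t·PV) / P = 9,457.9416 / 1,367.2118 = 6.91769 years.

6.918 years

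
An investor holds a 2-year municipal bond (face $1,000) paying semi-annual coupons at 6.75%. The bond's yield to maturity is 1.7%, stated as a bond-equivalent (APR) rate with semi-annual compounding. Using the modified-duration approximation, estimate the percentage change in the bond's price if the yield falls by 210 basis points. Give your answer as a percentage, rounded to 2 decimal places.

+3.98%

Periodic yield y = 0.0085. Modified duration first:
  t   CF        PV=CF/(1+0.0085)^t    t·PV
  1        33.75        33.4655        33.4655
  2        33.75        33.1835        66.3670
  3        33.75        32.9038        98.7114
  4     1,033.75       999.3369     3,997.3475
  Σ                  1,098.8897     4,195.8914
P = 1,098.8897; D_Mac = 3.81830 half-year periods = 1.90915 yrs; D_mod = 1.90915/(1+0.0085) = 1.89306 yrs.
ΔP/P ≈ -D_mod · Δy = -1.89306 × (-0.021) = +0.039754 = +3.9754%.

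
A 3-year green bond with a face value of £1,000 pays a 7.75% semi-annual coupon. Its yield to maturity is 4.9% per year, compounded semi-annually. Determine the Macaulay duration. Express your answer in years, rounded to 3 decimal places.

2.745 years

Periodic yield y = 0.0245. Discount each cash flow and weight by its period:
  t   CF        PV=CF/(1+0.0245)^t    t·PV
  1        38.75        37.8233        37.8233
  2        38.75        36.9188        73.8376
  3        38.75        36.0359       108.1078
  4        38.75        35.1742       140.6967
  5        38.75        34.3330       171.6651
  6     1,038.75       898.3369     5,390.0217
  Σ                  1,078.6222     5,922.1522
Price P = Σ PV = 1,078.6222.
Macaulay duration = Σ(t·PV) / P = 5,922.1522 / 1,078.6222 = 5.49048 half-year periods.
In years: 5.49048 / 2 = 2.74524 years.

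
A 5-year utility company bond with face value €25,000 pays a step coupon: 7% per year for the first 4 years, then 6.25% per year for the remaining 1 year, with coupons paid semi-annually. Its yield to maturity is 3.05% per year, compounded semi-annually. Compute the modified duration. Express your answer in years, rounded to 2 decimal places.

Periodic yield y = 0.01525. First find Macaulay duration:
  t   CF        PV=CF/(1+0.01525)^t    t·PV
  1       875.00       861.8567       861.8567
  2       875.00       848.9108     1,697.8216
  3       875.00       836.1594     2,508.4781
  4       875.00       823.5995     3,294.3979
  5       875.00       811.2282     4,056.1412
  6       875.00       799.0428     4,794.2570
  7       875.00       787.0405     5,509.2833
  8       875.00       775.2184     6,201.7471
  9       781.25       681.7624     6,135.8616
  10   25,781.25    22,160.2160   221,602.1597
  Σ                 29,385.0346   256,662.0043
P = 29,385.0346; Macaulay duration = 256,662.0043 / 29,385.0346 = 8.73445 half-year periods = 4.36722 years.
Modified duration = D_Mac / (1 + y) = 4.36722 / 1.01525 = 4.30162 years.

4.30 years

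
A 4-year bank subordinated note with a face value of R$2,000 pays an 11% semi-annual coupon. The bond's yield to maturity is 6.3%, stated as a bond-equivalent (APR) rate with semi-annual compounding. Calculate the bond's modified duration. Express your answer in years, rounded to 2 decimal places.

Periodic yield y = 0.0315. First find Macaulay duration:
  t   CF        PV=CF/(1+0.0315)^t    t·PV
  1       110.00       106.6408       106.6408
  2       110.00       103.3842       206.7684
  3       110.00       100.2271       300.6812
  4       110.00        97.1663       388.6653
  5       110.00        94.1991       470.9953
  6       110.00        91.3224       547.9344
  7       110.00        88.5336       619.7351
  8     2,110.00     1,646.3744    13,170.9950
  Σ                  2,327.8478    15,812.4154
P = 2,327.8478; Macaulay duration = 15,812.4154 / 2,327.8478 = 6.79272 half-year periods = 3.39636 years.
Modified duration = D_Mac / (1 + y) = 3.39636 / 1.0315 = 3.29264 years.

3.29 years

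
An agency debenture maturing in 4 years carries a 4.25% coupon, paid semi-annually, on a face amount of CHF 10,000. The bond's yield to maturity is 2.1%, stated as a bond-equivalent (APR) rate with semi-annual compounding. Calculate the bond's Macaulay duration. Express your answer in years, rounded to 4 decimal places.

Periodic yield y = 0.0105. Discount each cash flow and weight by its period:
  t   CF        PV=CF/(1+0.0105)^t    t·PV
  1       212.50       210.2919       210.2919
  2       212.50       208.1068       416.2136
  3       212.50       205.9444       617.8332
  4       212.50       203.8045       815.2178
  5       212.50       201.6867     1,008.4337
  6       212.50       199.5910     1,197.5462
  7       212.50       197.5171     1,382.6197
  8    10,212.50     9,393.8047    75,150.4376
  Σ                 10,820.7472    80,798.5938
Price P = Σ PV = 10,820.7472.
Macaulay duration = Σ(t·PV) / P = 80,798.5938 / 10,820.7472 = 7.46701 half-year periods.
In years: 7.46701 / 2 = 3.73350 years.

3.7335 years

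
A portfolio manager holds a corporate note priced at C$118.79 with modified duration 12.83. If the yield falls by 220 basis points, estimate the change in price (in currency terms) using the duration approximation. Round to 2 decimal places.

+C$33.53

Duration approximation: ΔP/P ≈ -D_mod · Δy = -12.83 × (-0.022) = +0.282260.
ΔP ≈ 118.79 × (+0.282260) = +33.5296654.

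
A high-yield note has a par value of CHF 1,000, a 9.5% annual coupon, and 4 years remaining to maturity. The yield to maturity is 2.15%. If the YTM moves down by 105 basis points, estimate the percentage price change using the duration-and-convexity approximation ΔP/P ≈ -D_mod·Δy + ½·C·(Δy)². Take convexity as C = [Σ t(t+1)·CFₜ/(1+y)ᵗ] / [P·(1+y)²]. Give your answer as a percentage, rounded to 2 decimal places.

+3.76%

With y = 0.0215:
  t   CF        PV=CF/(1+0.0215)^t    t·PV        t(t+1)·PV
  1        95.00        93.0005        93.0005         186.0010
  2        95.00        91.0431       182.0861         546.2584
  3        95.00        89.1268       267.3805       1,069.5220
  4     1,095.00     1,005.6819     4,022.7276      20,113.6381
  Σ                  1,278.8523     4,565.1947      21,915.4195
P = 1,278.8523; D_Mac = 3.56976 yrs; D_mod = 3.49462 yrs; C = 16.42301.
Duration effect: -3.49462 × (-0.0105) = +0.036694
Convexity effect: 0.5 × 16.42301 × (-0.0105)² = +0.0009053
ΔP/P ≈ +0.036694 + 0.0009053 = +0.037599 = +3.7599%.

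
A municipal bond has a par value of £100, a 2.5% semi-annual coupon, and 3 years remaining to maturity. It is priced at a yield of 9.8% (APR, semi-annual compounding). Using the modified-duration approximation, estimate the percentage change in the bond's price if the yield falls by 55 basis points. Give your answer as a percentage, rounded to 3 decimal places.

Periodic yield y = 0.049. Modified duration first:
  t   CF        PV=CF/(1+0.049)^t    t·PV
  1         1.25         1.1916         1.1916
  2         1.25         1.1359         2.2719
  3         1.25         1.0829         3.2487
  4         1.25         1.0323         4.1292
  5         1.25         0.9841         4.9204
  6       101.25        75.9875       455.9249
  Σ                     81.4143       471.6868
P = 81.4143; D_Mac = 5.79366 half-year periods = 2.89683 yrs; D_mod = 2.89683/(1+0.049) = 2.76151 yrs.
ΔP/P ≈ -D_mod · Δy = -2.76151 × (-0.0055) = +0.015188 = +1.5188%.

+1.519%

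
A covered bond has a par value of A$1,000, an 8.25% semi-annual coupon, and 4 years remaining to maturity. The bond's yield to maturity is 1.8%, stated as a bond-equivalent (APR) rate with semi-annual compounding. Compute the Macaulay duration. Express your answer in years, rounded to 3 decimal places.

3.549 years

Periodic yield y = 0.009. Discount each cash flow and weight by its period:
  t   CF        PV=CF/(1+0.009)^t    t·PV
  1        41.25        40.8821        40.8821
  2        41.25        40.5174        81.0348
  3        41.25        40.1560       120.4680
  4        41.25        39.7978       159.1913
  5        41.25        39.4428       197.2142
  6        41.25        39.0910       234.5461
  7        41.25        38.7423       271.1963
  8     1,041.25       969.2274     7,753.8192
  Σ                  1,247.8569     8,858.3520
Price P = Σ PV = 1,247.8569.
Macaulay duration = Σ(t·PV) / P = 8,858.3520 / 1,247.8569 = 7.09885 half-year periods.
In years: 7.09885 / 2 = 3.54943 years.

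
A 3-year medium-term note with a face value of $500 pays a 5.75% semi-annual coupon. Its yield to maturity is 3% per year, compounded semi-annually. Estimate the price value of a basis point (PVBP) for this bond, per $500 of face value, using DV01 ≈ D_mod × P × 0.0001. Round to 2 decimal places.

$0.15

Periodic yield y = 0.015.
  t   CF        PV=CF/(1+0.015)^t    t·PV
  1       14.375        14.1626        14.1626
  2       14.375        13.9533        27.9065
  3       14.375        13.7471        41.2412
  4       14.375        13.5439        54.1756
  5       14.375        13.3437        66.7187
  6      514.375       470.4176     2,822.5058
  Σ                    539.1682     3,026.7104
P = 539.1682; D_Mac = 5.61367 half-year periods = 2.80683 yrs; D_mod = 2.76535 yrs.
DV01 ≈ 2.76535 × 539.1682 × 0.0001 = 0.149099.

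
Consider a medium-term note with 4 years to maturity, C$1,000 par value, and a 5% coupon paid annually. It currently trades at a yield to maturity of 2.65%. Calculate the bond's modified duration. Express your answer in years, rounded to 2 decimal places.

Periodic yield y = 0.0265. First find Macaulay duration:
  t   CF        PV=CF/(1+0.0265)^t    t·PV
  1        50.00        48.7092        48.7092
  2        50.00        47.4517        94.9035
  3        50.00        46.2267       138.6802
  4     1,050.00       945.7002     3,782.8008
  Σ                  1,088.0879     4,065.0937
P = 1,088.0879; Macaulay duration = 4,065.0937 / 1,088.0879 = 3.73600 years.
Modified duration = D_Mac / (1 + y) = 3.73600 / 1.0265 = 3.63955 years.

3.64 years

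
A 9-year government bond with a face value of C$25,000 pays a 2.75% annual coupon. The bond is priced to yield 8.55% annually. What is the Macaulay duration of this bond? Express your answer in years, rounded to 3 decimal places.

Periodic yield y = 0.0855. Discount each cash flow and weight by its year:
  t   CF        PV=CF/(1+0.0855)^t    t·PV
  1       687.50       633.3487       633.3487
  2       687.50       583.4626     1,166.9253
  3       687.50       537.5059     1,612.5176
  4       687.50       495.1689     1,980.6757
  5       687.50       456.1667     2,280.8334
  6       687.50       420.2365     2,521.4188
  7       687.50       387.1363     2,709.9542
  8       687.50       356.6433     2,853.1465
  9    25,687.50    12,275.9013   110,483.1120
  Σ                 16,145.5702   126,241.9322
Price P = Σ PV = 16,145.5702.
Macaulay duration = Σ(t·PV) / P = 126,241.9322 / 16,145.5702 = 7.81898 years.

7.819 years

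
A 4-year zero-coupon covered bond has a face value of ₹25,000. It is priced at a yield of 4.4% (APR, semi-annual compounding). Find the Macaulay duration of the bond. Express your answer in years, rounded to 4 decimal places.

4.0000 years

A zero-coupon bond has a single cash flow at maturity, so its Macaulay duration equals its maturity: 4 years.
(Equivalently: 8 semi-annual periods ÷ 2 = 4 years.)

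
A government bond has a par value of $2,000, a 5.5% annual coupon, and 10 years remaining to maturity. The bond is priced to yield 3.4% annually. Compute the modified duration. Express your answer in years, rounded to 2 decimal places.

Periodic yield y = 0.034. First find Macaulay duration:
  t   CF        PV=CF/(1+0.034)^t    t·PV
  1       110.00       106.3830       106.3830
  2       110.00       102.8849       205.7698
  3       110.00        99.5018       298.5055
  4       110.00        96.2300       384.9200
  5       110.00        93.0658       465.3289
  6       110.00        90.0056       540.0335
  7       110.00        87.0460       609.3221
  8       110.00        84.1838       673.4702
  9       110.00        81.4156       732.7408
  10    2,110.00     1,510.3481    15,103.4815
  Σ                  2,351.0646    19,119.9552
P = 2,351.0646; Macaulay duration = 19,119.9552 / 2,351.0646 = 8.13247 years.
Modified duration = D_Mac / (1 + y) = 8.13247 / 1.034 = 7.86505 years.

7.87 years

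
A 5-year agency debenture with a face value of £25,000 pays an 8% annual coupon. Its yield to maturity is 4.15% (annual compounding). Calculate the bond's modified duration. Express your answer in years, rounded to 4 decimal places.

Periodic yield y = 0.0415. First find Macaulay duration:
  t   CF        PV=CF/(1+0.0415)^t    t·PV
  1     2,000.00     1,920.3072     1,920.3072
  2     2,000.00     1,843.7900     3,687.5799
  3     2,000.00     1,770.3216     5,310.9649
  4     2,000.00     1,699.7807     6,799.1229
  5    27,000.00    22,032.6833   110,163.4167
  Σ                 29,266.8829   127,881.3916
P = 29,266.8829; Macaulay duration = 127,881.3916 / 29,266.8829 = 4.36949 years.
Modified duration = D_Mac / (1 + y) = 4.36949 / 1.0415 = 4.19538 years.

4.1954 years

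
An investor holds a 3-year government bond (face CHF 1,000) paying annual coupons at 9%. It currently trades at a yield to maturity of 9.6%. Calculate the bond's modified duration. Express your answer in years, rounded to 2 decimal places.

2.52 years

Periodic yield y = 0.096. First find Macaulay duration:
  t   CF        PV=CF/(1+0.096)^t    t·PV
  1        90.00        82.1168        82.1168
  2        90.00        74.9241       149.8482
  3     1,090.00       827.9323     2,483.7970
  Σ                    984.9732     2,715.7619
P = 984.9732; Macaulay duration = 2,715.7619 / 984.9732 = 2.75719 years.
Modified duration = D_Mac / (1 + y) = 2.75719 / 1.096 = 2.51569 years.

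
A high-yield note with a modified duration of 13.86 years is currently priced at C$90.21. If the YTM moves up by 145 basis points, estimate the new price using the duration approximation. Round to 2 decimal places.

C$72.08

Duration approximation: ΔP/P ≈ -D_mod · Δy = -13.86 × (+0.0145) = -0.200970.
New price ≈ 90.21 × (1 - 0.200970) = 72.0804963.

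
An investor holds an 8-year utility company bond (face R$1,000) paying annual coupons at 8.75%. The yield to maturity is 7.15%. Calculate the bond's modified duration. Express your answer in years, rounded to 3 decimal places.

Periodic yield y = 0.0715. First find Macaulay duration:
  t   CF        PV=CF/(1+0.0715)^t    t·PV
  1        87.50        81.6612        81.6612
  2        87.50        76.2121       152.4241
  3        87.50        71.1265       213.3795
  4        87.50        66.3803       265.5213
  5        87.50        61.9508       309.7542
  6        87.50        57.8169       346.9016
  7        87.50        53.9589       377.7121
  8     1,087.50       625.8811     5,007.0491
  Σ                  1,094.9879     6,754.4031
P = 1,094.9879; Macaulay duration = 6,754.4031 / 1,094.9879 = 6.16847 years.
Modified duration = D_Mac / (1 + y) = 6.16847 / 1.0715 = 5.75686 years.

5.757 years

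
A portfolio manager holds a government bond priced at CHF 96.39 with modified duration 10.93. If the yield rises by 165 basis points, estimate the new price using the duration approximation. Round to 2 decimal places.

CHF 79.01

Duration approximation: ΔP/P ≈ -D_mod · Δy = -10.93 × (+0.0165) = -0.180345.
New price ≈ 96.39 × (1 - 0.180345) = 79.00654545.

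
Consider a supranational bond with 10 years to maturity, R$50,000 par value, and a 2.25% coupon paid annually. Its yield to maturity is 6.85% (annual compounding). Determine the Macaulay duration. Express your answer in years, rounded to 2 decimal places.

Periodic yield y = 0.0685. Discount each cash flow and weight by its year:
  t   CF        PV=CF/(1+0.0685)^t    t·PV
  1     1,125.00     1,052.8779     1,052.8779
  2     1,125.00       985.3794     1,970.7588
  3     1,125.00       922.2081     2,766.6244
  4     1,125.00       863.0867     3,452.3467
  5     1,125.00       807.7554     4,038.7772
  6     1,125.00       755.9714     4,535.8284
  7     1,125.00       707.5072     4,952.5501
  8     1,125.00       662.1499     5,297.1991
  9     1,125.00       619.7004     5,577.3037
  10   51,125.00    26,356.5193   263,565.1931
  Σ                 33,733.1557   297,209.4593
Price P = Σ PV = 33,733.1557.
Macaulay duration = Σ(t·PV) / P = 297,209.4593 / 33,733.1557 = 8.81060 years.

8.81 years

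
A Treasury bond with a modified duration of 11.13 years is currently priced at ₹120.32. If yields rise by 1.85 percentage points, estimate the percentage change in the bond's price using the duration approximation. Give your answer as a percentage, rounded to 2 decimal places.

Duration approximation: ΔP/P ≈ -D_mod · Δy = -11.13 × (+0.0185) = -0.205905.
As a percentage: -20.5905%.

-20.59%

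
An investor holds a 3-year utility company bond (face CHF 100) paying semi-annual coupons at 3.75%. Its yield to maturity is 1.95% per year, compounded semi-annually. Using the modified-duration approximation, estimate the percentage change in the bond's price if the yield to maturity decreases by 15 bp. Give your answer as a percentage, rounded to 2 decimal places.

+0.43%

Periodic yield y = 0.00975. Modified duration first:
  t   CF        PV=CF/(1+0.00975)^t    t·PV
  1        1.875         1.8569         1.8569
  2        1.875         1.8390         3.6779
  3        1.875         1.8212         5.4636
  4        1.875         1.8036         7.2145
  5        1.875         1.7862         8.9310
  6      101.875        96.1135       576.6811
  Σ                    105.2204       603.8251
P = 105.2204; D_Mac = 5.73867 half-year periods = 2.86933 yrs; D_mod = 2.86933/(1+0.00975) = 2.84163 yrs.
ΔP/P ≈ -D_mod · Δy = -2.84163 × (-0.0015) = +0.004262 = +0.4262%.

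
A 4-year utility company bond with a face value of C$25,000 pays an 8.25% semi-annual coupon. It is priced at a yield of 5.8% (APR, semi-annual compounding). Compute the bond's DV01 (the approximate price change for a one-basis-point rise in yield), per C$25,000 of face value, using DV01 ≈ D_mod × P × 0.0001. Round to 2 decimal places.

C$9.27

Periodic yield y = 0.029.
  t   CF        PV=CF/(1+0.029)^t    t·PV
  1     1,031.25     1,002.1866     1,002.1866
  2     1,031.25       973.9423     1,947.8845
  3     1,031.25       946.4939     2,839.4818
  4     1,031.25       919.8192     3,679.2767
  5     1,031.25       893.8962     4,469.4810
  6     1,031.25       868.7038     5,212.2227
  7     1,031.25       844.2214     5,909.5495
  8    26,031.25    20,709.6150   165,676.9199
  Σ                 27,158.8783   190,737.0028
P = 27,158.8783; D_Mac = 7.02301 half-year periods = 3.51150 yrs; D_mod = 3.41254 yrs.
DV01 ≈ 3.41254 × 27,158.8783 × 0.0001 = 9.268076.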